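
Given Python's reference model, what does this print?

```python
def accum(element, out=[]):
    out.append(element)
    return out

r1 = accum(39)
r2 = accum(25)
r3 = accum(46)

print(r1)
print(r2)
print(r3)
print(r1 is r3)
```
[39, 25, 46]
[39, 25, 46]
[39, 25, 46]
True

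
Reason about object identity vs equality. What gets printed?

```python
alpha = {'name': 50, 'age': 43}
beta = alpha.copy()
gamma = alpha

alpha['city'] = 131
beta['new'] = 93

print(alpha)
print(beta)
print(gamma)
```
{'name': 50, 'age': 43, 'city': 131}
{'name': 50, 'age': 43, 'new': 93}
{'name': 50, 'age': 43, 'city': 131}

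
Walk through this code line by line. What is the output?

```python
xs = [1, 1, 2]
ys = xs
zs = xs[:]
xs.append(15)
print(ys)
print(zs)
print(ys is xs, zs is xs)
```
[1, 1, 2, 15]
[1, 1, 2]
True False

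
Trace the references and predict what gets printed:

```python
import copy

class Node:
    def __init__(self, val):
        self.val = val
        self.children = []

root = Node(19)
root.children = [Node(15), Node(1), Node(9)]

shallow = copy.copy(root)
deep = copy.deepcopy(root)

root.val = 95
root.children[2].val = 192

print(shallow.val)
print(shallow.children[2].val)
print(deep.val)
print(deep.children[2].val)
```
19
192
19
9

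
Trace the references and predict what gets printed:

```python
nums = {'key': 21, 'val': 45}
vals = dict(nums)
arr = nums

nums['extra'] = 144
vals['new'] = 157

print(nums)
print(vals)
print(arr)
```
{'key': 21, 'val': 45, 'extra': 144}
{'key': 21, 'val': 45, 'new': 157}
{'key': 21, 'val': 45, 'extra': 144}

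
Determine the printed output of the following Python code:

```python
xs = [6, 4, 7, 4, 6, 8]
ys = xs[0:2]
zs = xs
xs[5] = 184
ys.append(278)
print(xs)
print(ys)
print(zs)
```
[6, 4, 7, 4, 6, 184]
[6, 4, 278]
[6, 4, 7, 4, 6, 184]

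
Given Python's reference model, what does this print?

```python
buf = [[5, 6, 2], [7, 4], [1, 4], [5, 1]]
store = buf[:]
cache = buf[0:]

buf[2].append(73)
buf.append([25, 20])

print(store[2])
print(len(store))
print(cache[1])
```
[1, 4, 73]
4
[7, 4]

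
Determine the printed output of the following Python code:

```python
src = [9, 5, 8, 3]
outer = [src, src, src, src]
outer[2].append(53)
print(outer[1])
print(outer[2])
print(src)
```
[9, 5, 8, 3, 53]
[9, 5, 8, 3, 53]
[9, 5, 8, 3, 53]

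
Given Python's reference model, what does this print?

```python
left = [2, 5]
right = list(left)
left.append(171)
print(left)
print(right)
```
[2, 5, 171]
[2, 5]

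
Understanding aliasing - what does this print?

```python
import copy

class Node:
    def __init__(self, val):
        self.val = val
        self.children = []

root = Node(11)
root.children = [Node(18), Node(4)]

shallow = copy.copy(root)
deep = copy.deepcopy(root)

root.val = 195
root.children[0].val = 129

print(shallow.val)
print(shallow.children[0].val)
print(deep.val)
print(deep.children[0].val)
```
11
129
11
18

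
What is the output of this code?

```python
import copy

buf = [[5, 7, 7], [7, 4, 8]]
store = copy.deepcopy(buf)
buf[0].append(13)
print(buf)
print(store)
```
[[5, 7, 7, 13], [7, 4, 8]]
[[5, 7, 7], [7, 4, 8]]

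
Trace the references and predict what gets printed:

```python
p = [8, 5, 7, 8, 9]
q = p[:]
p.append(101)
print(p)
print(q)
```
[8, 5, 7, 8, 9, 101]
[8, 5, 7, 8, 9]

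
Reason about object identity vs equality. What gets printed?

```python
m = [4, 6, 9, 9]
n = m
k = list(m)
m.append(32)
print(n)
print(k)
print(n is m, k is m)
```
[4, 6, 9, 9, 32]
[4, 6, 9, 9]
True False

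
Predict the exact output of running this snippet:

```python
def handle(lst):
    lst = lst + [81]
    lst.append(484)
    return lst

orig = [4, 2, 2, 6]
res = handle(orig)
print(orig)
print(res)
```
[4, 2, 2, 6]
[4, 2, 2, 6, 81, 484]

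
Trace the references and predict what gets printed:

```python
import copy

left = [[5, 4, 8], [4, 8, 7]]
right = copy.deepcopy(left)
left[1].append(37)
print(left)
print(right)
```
[[5, 4, 8], [4, 8, 7, 37]]
[[5, 4, 8], [4, 8, 7]]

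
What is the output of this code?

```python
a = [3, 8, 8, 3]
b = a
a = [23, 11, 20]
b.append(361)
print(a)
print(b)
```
[23, 11, 20]
[3, 8, 8, 3, 361]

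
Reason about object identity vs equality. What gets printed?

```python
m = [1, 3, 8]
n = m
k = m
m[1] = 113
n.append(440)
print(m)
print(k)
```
[1, 113, 8, 440]
[1, 113, 8, 440]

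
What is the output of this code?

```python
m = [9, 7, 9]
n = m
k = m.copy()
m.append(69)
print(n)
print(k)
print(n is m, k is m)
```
[9, 7, 9, 69]
[9, 7, 9]
True False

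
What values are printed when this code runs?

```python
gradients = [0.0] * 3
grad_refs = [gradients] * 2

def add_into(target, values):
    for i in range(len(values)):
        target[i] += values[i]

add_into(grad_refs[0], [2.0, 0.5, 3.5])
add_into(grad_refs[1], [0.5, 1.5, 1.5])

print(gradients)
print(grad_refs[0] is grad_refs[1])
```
[2.5, 2.0, 5.0]
True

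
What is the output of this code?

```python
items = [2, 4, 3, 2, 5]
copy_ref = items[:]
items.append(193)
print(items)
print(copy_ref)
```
[2, 4, 3, 2, 5, 193]
[2, 4, 3, 2, 5]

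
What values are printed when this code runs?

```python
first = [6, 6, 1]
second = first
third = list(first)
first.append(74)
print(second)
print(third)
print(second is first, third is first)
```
[6, 6, 1, 74]
[6, 6, 1]
True False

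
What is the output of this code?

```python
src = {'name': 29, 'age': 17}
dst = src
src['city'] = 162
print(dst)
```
{'name': 29, 'age': 17, 'city': 162}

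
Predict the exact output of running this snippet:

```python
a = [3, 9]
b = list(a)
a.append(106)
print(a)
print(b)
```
[3, 9, 106]
[3, 9]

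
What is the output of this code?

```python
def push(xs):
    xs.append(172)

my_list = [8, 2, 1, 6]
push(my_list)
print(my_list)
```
[8, 2, 1, 6, 172]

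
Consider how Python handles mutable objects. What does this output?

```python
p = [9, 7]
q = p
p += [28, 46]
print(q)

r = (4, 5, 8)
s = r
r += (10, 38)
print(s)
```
[9, 7, 28, 46]
(4, 5, 8)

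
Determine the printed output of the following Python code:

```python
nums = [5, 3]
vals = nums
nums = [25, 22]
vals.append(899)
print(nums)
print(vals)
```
[25, 22]
[5, 3, 899]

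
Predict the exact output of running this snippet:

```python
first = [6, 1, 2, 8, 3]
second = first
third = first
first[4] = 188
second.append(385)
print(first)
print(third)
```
[6, 1, 2, 8, 188, 385]
[6, 1, 2, 8, 188, 385]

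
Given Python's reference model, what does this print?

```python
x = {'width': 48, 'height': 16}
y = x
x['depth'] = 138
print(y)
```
{'width': 48, 'height': 16, 'depth': 138}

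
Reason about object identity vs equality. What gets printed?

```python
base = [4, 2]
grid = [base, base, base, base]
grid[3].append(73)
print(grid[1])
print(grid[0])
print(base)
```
[4, 2, 73]
[4, 2, 73]
[4, 2, 73]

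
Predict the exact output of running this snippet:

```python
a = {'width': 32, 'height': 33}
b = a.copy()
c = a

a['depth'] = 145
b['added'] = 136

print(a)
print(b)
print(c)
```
{'width': 32, 'height': 33, 'depth': 145}
{'width': 32, 'height': 33, 'added': 136}
{'width': 32, 'height': 33, 'depth': 145}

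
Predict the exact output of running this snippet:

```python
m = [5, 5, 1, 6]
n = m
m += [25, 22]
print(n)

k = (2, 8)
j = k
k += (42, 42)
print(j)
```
[5, 5, 1, 6, 25, 22]
(2, 8)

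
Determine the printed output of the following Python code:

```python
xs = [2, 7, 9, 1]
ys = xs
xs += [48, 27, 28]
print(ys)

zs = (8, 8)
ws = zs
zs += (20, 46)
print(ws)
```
[2, 7, 9, 1, 48, 27, 28]
(8, 8)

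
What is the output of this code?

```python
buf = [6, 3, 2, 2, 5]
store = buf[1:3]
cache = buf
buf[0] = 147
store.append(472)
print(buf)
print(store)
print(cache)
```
[147, 3, 2, 2, 5]
[3, 2, 472]
[147, 3, 2, 2, 5]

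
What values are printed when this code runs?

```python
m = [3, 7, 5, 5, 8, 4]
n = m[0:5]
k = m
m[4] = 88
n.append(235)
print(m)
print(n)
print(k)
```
[3, 7, 5, 5, 88, 4]
[3, 7, 5, 5, 8, 235]
[3, 7, 5, 5, 88, 4]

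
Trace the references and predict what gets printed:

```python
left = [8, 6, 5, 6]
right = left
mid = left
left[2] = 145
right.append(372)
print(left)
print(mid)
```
[8, 6, 145, 6, 372]
[8, 6, 145, 6, 372]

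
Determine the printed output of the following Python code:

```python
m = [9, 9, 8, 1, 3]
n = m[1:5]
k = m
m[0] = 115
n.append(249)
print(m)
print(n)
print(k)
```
[115, 9, 8, 1, 3]
[9, 8, 1, 3, 249]
[115, 9, 8, 1, 3]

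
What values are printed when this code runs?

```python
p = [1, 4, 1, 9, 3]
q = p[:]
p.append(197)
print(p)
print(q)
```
[1, 4, 1, 9, 3, 197]
[1, 4, 1, 9, 3]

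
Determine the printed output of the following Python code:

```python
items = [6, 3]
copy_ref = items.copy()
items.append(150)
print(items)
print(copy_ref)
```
[6, 3, 150]
[6, 3]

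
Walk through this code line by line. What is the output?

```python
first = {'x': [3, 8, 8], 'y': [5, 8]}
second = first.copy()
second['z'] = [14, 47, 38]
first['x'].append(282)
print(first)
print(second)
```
{'x': [3, 8, 8, 282], 'y': [5, 8]}
{'x': [3, 8, 8, 282], 'y': [5, 8], 'z': [14, 47, 38]}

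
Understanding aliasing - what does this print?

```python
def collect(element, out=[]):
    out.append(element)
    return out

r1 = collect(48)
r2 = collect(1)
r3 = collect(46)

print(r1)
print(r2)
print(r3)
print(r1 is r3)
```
[48, 1, 46]
[48, 1, 46]
[48, 1, 46]
True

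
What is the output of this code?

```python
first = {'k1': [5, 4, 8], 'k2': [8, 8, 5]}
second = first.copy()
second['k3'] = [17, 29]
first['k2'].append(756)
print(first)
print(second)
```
{'k1': [5, 4, 8], 'k2': [8, 8, 5, 756]}
{'k1': [5, 4, 8], 'k2': [8, 8, 5, 756], 'k3': [17, 29]}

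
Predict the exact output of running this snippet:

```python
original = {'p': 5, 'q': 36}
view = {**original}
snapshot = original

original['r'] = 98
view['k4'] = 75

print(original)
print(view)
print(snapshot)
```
{'p': 5, 'q': 36, 'r': 98}
{'p': 5, 'q': 36, 'k4': 75}
{'p': 5, 'q': 36, 'r': 98}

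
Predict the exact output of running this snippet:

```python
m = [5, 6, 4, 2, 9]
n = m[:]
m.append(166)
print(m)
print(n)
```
[5, 6, 4, 2, 9, 166]
[5, 6, 4, 2, 9]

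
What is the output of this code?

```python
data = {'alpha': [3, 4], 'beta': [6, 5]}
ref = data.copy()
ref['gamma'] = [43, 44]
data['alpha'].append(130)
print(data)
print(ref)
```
{'alpha': [3, 4, 130], 'beta': [6, 5]}
{'alpha': [3, 4, 130], 'beta': [6, 5], 'gamma': [43, 44]}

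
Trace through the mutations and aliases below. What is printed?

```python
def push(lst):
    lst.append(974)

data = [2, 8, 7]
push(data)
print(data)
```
[2, 8, 7, 974]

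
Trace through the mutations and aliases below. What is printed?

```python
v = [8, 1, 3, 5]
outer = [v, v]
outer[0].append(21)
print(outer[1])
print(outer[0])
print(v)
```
[8, 1, 3, 5, 21]
[8, 1, 3, 5, 21]
[8, 1, 3, 5, 21]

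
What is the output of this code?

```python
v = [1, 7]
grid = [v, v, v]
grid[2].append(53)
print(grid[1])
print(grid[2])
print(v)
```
[1, 7, 53]
[1, 7, 53]
[1, 7, 53]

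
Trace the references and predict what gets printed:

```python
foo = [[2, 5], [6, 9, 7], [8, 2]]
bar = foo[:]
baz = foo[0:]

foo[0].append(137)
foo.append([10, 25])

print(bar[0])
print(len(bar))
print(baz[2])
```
[2, 5, 137]
3
[8, 2]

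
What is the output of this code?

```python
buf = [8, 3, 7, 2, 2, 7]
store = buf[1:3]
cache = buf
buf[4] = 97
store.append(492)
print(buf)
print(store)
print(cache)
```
[8, 3, 7, 2, 97, 7]
[3, 7, 492]
[8, 3, 7, 2, 97, 7]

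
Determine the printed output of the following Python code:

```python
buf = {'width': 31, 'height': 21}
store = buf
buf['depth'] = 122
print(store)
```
{'width': 31, 'height': 21, 'depth': 122}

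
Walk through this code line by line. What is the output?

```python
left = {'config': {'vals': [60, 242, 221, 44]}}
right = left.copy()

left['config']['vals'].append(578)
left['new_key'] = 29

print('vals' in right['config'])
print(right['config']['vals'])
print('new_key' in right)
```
True
[60, 242, 221, 44, 578]
False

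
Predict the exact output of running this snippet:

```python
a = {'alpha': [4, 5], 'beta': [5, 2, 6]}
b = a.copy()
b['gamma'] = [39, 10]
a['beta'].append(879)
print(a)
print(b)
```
{'alpha': [4, 5], 'beta': [5, 2, 6, 879]}
{'alpha': [4, 5], 'beta': [5, 2, 6, 879], 'gamma': [39, 10]}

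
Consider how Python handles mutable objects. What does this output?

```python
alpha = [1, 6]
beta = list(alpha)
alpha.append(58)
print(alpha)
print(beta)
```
[1, 6, 58]
[1, 6]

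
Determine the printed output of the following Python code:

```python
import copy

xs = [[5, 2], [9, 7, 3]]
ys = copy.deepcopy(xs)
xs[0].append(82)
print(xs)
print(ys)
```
[[5, 2, 82], [9, 7, 3]]
[[5, 2], [9, 7, 3]]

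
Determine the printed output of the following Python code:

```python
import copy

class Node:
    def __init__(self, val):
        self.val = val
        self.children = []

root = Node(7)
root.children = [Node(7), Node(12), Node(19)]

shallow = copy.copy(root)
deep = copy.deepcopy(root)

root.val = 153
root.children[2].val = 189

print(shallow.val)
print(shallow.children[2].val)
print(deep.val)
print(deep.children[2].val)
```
7
189
7
19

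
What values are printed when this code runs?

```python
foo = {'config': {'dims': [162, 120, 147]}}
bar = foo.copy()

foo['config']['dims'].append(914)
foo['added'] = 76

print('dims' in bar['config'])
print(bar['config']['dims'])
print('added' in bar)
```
True
[162, 120, 147, 914]
False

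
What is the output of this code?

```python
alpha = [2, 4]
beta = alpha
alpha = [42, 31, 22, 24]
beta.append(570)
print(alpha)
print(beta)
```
[42, 31, 22, 24]
[2, 4, 570]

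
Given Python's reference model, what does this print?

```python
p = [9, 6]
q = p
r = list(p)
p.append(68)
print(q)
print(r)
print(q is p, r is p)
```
[9, 6, 68]
[9, 6]
True False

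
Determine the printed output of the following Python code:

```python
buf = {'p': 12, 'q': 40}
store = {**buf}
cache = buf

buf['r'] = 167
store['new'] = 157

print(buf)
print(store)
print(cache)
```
{'p': 12, 'q': 40, 'r': 167}
{'p': 12, 'q': 40, 'new': 157}
{'p': 12, 'q': 40, 'r': 167}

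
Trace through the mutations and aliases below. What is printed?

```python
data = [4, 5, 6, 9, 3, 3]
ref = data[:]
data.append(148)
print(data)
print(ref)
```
[4, 5, 6, 9, 3, 3, 148]
[4, 5, 6, 9, 3, 3]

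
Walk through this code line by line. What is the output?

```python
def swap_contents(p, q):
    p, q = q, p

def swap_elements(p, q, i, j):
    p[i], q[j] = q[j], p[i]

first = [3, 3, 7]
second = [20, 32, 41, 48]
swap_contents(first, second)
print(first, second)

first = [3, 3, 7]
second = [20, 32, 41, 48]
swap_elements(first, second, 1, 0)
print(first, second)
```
[3, 3, 7] [20, 32, 41, 48]
[3, 20, 7] [3, 32, 41, 48]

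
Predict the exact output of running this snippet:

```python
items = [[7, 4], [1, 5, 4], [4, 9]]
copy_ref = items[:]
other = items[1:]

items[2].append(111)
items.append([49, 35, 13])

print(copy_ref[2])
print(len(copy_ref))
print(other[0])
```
[4, 9, 111]
3
[1, 5, 4]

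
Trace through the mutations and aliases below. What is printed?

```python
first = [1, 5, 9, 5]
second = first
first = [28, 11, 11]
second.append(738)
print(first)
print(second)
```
[28, 11, 11]
[1, 5, 9, 5, 738]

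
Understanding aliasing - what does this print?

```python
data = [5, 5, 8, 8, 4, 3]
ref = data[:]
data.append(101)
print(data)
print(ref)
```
[5, 5, 8, 8, 4, 3, 101]
[5, 5, 8, 8, 4, 3]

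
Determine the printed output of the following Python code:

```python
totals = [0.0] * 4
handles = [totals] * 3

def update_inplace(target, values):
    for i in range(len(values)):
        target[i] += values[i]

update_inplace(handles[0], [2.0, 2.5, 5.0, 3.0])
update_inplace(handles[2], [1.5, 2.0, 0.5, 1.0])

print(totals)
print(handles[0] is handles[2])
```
[3.5, 4.5, 5.5, 4.0]
True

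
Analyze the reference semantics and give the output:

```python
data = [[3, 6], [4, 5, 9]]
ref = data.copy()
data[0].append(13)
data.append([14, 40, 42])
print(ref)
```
[[3, 6, 13], [4, 5, 9]]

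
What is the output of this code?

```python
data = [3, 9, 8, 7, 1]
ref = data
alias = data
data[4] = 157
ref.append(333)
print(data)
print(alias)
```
[3, 9, 8, 7, 157, 333]
[3, 9, 8, 7, 157, 333]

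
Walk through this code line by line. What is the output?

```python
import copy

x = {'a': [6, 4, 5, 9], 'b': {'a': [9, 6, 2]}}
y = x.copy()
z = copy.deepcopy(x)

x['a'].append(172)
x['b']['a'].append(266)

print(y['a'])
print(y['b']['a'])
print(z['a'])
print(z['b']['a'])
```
[6, 4, 5, 9, 172]
[9, 6, 2, 266]
[6, 4, 5, 9]
[9, 6, 2]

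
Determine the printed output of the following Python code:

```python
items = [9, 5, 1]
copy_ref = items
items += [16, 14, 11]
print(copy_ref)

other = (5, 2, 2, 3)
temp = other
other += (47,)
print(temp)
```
[9, 5, 1, 16, 14, 11]
(5, 2, 2, 3)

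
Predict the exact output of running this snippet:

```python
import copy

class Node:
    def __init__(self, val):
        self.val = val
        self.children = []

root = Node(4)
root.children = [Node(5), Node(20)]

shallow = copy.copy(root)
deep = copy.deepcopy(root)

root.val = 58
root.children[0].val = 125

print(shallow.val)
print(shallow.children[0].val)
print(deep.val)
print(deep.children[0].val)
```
4
125
4
5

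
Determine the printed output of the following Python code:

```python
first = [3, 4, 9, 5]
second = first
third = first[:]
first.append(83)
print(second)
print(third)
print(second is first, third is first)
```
[3, 4, 9, 5, 83]
[3, 4, 9, 5]
True False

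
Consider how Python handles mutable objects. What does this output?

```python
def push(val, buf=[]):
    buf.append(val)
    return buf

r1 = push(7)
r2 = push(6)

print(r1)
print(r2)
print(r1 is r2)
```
[7, 6]
[7, 6]
True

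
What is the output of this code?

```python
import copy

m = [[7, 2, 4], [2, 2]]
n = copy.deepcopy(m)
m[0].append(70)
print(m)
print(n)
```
[[7, 2, 4, 70], [2, 2]]
[[7, 2, 4], [2, 2]]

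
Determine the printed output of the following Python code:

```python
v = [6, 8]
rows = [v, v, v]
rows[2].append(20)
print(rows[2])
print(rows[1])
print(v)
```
[6, 8, 20]
[6, 8, 20]
[6, 8, 20]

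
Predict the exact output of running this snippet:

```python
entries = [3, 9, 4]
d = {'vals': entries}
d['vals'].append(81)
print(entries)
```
[3, 9, 4, 81]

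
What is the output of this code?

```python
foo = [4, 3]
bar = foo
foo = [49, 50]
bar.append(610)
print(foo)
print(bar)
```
[49, 50]
[4, 3, 610]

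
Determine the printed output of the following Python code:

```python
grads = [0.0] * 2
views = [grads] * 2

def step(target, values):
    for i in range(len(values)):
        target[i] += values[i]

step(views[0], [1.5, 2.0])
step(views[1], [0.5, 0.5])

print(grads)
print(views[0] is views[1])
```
[2.0, 2.5]
True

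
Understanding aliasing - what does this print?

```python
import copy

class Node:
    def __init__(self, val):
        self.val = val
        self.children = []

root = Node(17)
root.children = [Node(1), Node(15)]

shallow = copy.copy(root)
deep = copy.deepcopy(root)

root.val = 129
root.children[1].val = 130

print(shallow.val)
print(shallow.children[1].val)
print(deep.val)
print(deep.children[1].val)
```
17
130
17
15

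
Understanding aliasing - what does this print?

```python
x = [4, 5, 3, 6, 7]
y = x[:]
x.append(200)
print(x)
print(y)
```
[4, 5, 3, 6, 7, 200]
[4, 5, 3, 6, 7]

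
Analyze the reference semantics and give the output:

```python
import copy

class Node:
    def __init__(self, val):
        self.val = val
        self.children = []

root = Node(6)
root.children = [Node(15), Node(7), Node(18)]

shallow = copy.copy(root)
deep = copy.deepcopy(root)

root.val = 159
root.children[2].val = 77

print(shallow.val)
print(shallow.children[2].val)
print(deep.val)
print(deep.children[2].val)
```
6
77
6
18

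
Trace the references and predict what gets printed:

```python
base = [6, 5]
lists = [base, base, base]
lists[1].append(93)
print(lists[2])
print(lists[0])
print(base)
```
[6, 5, 93]
[6, 5, 93]
[6, 5, 93]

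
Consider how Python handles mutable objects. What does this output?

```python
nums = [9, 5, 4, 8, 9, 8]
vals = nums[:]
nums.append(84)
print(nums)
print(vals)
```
[9, 5, 4, 8, 9, 8, 84]
[9, 5, 4, 8, 9, 8]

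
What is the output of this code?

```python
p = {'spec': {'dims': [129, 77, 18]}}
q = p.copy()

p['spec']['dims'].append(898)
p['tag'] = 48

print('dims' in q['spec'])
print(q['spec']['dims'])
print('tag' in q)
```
True
[129, 77, 18, 898]
False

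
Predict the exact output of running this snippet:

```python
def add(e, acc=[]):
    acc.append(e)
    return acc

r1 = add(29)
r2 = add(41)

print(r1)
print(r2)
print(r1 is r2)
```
[29, 41]
[29, 41]
True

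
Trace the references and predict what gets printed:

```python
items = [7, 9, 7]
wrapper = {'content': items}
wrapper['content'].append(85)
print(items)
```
[7, 9, 7, 85]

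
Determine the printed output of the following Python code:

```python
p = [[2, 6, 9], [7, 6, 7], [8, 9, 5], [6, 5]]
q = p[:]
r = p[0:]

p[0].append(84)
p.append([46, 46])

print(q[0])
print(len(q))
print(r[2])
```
[2, 6, 9, 84]
4
[8, 9, 5]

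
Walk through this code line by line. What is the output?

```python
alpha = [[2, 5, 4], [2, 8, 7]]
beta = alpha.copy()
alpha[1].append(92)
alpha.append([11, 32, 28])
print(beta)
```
[[2, 5, 4], [2, 8, 7, 92]]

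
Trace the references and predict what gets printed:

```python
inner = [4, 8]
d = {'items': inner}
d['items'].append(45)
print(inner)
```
[4, 8, 45]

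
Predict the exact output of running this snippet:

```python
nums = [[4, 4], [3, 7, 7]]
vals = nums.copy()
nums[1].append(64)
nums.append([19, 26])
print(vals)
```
[[4, 4], [3, 7, 7, 64]]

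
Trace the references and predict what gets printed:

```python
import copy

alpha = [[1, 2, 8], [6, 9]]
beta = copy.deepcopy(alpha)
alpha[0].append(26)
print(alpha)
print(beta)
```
[[1, 2, 8, 26], [6, 9]]
[[1, 2, 8], [6, 9]]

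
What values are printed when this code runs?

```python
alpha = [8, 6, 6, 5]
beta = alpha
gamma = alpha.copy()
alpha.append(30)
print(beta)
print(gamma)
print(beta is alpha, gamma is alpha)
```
[8, 6, 6, 5, 30]
[8, 6, 6, 5]
True False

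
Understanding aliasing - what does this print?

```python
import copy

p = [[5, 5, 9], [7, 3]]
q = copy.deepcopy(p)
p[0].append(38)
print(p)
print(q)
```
[[5, 5, 9, 38], [7, 3]]
[[5, 5, 9], [7, 3]]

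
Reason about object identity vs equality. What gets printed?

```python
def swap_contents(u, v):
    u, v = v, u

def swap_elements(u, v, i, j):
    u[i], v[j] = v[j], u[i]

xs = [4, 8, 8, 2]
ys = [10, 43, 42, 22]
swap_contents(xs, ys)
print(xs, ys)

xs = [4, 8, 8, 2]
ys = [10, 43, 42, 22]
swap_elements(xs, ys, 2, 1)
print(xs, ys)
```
[4, 8, 8, 2] [10, 43, 42, 22]
[4, 8, 43, 2] [10, 8, 42, 22]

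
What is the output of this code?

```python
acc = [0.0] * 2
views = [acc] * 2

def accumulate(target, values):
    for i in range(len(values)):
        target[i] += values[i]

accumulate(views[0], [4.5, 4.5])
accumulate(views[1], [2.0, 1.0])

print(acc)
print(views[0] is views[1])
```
[6.5, 5.5]
True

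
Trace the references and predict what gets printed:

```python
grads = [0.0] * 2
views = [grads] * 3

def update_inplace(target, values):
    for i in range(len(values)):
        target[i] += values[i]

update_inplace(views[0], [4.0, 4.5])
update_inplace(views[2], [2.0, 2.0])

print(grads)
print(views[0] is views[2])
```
[6.0, 6.5]
True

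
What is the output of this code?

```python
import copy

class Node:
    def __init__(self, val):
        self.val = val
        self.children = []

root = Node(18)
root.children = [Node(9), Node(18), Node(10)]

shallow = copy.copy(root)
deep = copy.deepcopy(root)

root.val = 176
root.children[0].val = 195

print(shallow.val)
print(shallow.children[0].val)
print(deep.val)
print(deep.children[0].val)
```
18
195
18
9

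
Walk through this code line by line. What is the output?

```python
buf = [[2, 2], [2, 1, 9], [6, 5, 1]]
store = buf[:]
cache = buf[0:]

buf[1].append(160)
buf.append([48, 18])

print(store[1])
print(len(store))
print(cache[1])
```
[2, 1, 9, 160]
3
[2, 1, 9, 160]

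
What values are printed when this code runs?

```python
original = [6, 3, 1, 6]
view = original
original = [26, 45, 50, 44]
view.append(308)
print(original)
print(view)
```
[26, 45, 50, 44]
[6, 3, 1, 6, 308]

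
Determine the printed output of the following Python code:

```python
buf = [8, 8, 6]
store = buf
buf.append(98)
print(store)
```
[8, 8, 6, 98]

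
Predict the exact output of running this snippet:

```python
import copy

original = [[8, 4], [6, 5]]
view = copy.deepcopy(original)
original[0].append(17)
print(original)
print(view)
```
[[8, 4, 17], [6, 5]]
[[8, 4], [6, 5]]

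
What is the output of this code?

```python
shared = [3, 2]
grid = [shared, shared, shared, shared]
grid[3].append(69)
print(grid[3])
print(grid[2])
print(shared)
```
[3, 2, 69]
[3, 2, 69]
[3, 2, 69]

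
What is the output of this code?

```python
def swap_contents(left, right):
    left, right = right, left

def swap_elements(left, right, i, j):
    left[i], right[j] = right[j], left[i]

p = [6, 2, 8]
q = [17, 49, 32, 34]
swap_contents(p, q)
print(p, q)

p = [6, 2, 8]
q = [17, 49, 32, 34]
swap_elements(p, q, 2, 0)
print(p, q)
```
[6, 2, 8] [17, 49, 32, 34]
[6, 2, 17] [8, 49, 32, 34]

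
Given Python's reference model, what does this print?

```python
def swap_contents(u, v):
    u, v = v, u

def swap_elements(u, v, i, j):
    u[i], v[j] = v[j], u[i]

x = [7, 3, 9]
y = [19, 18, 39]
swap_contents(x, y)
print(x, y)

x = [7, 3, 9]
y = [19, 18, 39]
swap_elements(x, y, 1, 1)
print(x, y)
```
[7, 3, 9] [19, 18, 39]
[7, 18, 9] [19, 3, 39]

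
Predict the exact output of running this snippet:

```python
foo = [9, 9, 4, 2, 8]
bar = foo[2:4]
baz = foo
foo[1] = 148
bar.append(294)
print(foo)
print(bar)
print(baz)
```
[9, 148, 4, 2, 8]
[4, 2, 294]
[9, 148, 4, 2, 8]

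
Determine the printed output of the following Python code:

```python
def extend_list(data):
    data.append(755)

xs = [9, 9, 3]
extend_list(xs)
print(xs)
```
[9, 9, 3, 755]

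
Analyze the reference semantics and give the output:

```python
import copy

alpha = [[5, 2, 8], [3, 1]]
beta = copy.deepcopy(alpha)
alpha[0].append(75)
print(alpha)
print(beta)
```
[[5, 2, 8, 75], [3, 1]]
[[5, 2, 8], [3, 1]]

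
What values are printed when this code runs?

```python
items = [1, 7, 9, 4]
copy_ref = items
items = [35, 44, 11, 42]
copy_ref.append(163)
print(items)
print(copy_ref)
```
[35, 44, 11, 42]
[1, 7, 9, 4, 163]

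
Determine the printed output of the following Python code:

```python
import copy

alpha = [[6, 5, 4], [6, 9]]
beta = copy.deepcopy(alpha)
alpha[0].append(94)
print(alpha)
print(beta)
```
[[6, 5, 4, 94], [6, 9]]
[[6, 5, 4], [6, 9]]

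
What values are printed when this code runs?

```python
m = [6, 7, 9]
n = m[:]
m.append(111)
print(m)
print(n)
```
[6, 7, 9, 111]
[6, 7, 9]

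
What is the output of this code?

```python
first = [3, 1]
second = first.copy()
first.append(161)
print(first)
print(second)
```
[3, 1, 161]
[3, 1]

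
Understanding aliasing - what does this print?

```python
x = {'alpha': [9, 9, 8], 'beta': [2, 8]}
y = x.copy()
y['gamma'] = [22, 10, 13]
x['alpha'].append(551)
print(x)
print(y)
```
{'alpha': [9, 9, 8, 551], 'beta': [2, 8]}
{'alpha': [9, 9, 8, 551], 'beta': [2, 8], 'gamma': [22, 10, 13]}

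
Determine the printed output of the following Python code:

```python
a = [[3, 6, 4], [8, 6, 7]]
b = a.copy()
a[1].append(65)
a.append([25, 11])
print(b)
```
[[3, 6, 4], [8, 6, 7, 65]]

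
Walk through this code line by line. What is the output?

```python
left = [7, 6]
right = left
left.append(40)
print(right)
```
[7, 6, 40]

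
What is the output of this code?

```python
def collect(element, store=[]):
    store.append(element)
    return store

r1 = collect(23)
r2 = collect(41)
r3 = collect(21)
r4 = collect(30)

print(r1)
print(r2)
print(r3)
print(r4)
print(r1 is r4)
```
[23, 41, 21, 30]
[23, 41, 21, 30]
[23, 41, 21, 30]
[23, 41, 21, 30]
True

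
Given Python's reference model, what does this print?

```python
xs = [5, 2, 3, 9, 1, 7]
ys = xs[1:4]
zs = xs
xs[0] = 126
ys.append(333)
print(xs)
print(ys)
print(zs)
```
[126, 2, 3, 9, 1, 7]
[2, 3, 9, 333]
[126, 2, 3, 9, 1, 7]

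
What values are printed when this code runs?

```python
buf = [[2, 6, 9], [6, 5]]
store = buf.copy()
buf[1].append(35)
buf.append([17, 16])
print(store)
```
[[2, 6, 9], [6, 5, 35]]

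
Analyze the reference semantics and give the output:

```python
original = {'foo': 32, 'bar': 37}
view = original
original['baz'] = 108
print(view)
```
{'foo': 32, 'bar': 37, 'baz': 108}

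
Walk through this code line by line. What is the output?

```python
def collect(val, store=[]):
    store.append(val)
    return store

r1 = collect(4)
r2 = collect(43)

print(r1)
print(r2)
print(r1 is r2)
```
[4, 43]
[4, 43]
True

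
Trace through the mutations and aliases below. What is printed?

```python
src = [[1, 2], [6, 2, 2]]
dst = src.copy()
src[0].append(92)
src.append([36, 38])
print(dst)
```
[[1, 2, 92], [6, 2, 2]]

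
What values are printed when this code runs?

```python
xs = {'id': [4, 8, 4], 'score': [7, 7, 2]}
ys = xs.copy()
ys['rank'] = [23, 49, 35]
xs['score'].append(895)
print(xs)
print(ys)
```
{'id': [4, 8, 4], 'score': [7, 7, 2, 895]}
{'id': [4, 8, 4], 'score': [7, 7, 2, 895], 'rank': [23, 49, 35]}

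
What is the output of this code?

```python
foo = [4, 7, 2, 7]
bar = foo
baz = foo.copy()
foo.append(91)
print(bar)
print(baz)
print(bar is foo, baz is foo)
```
[4, 7, 2, 7, 91]
[4, 7, 2, 7]
True False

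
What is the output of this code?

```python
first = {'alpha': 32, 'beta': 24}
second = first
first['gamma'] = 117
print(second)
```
{'alpha': 32, 'beta': 24, 'gamma': 117}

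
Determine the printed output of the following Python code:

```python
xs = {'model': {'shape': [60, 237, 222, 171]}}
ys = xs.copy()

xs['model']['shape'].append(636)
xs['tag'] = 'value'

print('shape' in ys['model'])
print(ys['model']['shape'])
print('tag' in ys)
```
True
[60, 237, 222, 171, 636]
False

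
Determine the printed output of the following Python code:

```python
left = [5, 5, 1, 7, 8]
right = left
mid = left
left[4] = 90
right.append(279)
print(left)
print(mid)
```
[5, 5, 1, 7, 90, 279]
[5, 5, 1, 7, 90, 279]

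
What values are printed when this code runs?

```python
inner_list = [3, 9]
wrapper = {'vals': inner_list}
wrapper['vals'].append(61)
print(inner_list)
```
[3, 9, 61]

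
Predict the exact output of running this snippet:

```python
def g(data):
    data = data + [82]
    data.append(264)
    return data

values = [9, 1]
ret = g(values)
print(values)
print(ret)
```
[9, 1]
[9, 1, 82, 264]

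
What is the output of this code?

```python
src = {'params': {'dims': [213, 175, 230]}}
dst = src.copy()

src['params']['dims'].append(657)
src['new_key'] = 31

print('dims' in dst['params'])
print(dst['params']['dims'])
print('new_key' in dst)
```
True
[213, 175, 230, 657]
False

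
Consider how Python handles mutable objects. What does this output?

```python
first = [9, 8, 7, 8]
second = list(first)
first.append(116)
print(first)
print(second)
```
[9, 8, 7, 8, 116]
[9, 8, 7, 8]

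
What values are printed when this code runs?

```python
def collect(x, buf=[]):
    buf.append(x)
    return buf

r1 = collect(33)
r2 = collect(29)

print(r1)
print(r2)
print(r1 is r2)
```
[33, 29]
[33, 29]
True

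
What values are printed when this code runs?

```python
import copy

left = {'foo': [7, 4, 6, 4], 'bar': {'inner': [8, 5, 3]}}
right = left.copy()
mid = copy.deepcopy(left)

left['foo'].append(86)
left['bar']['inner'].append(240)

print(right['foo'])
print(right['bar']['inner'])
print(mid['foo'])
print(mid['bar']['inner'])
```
[7, 4, 6, 4, 86]
[8, 5, 3, 240]
[7, 4, 6, 4]
[8, 5, 3]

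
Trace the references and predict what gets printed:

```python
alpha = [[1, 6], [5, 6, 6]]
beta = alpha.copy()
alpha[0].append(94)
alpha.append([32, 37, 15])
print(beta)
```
[[1, 6, 94], [5, 6, 6]]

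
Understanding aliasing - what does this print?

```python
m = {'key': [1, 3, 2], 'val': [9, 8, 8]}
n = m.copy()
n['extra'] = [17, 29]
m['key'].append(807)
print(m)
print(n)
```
{'key': [1, 3, 2, 807], 'val': [9, 8, 8]}
{'key': [1, 3, 2, 807], 'val': [9, 8, 8], 'extra': [17, 29]}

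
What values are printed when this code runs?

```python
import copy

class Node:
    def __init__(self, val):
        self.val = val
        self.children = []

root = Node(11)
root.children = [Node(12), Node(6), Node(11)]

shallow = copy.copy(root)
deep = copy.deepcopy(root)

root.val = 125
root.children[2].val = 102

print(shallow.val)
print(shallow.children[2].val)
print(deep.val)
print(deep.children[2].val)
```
11
102
11
11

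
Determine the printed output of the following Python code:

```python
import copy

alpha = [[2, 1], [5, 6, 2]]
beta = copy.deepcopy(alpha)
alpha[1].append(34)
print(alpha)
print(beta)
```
[[2, 1], [5, 6, 2, 34]]
[[2, 1], [5, 6, 2]]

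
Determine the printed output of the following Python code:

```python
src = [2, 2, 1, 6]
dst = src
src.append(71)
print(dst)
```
[2, 2, 1, 6, 71]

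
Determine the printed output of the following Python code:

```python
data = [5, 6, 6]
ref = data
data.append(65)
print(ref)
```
[5, 6, 6, 65]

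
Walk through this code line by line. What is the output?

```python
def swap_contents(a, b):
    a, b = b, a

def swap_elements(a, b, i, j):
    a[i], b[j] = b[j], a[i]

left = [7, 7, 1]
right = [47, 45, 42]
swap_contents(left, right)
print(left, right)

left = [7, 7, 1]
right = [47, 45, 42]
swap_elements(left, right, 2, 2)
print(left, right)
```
[7, 7, 1] [47, 45, 42]
[7, 7, 42] [47, 45, 1]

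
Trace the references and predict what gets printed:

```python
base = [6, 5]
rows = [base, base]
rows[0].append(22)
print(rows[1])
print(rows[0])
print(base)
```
[6, 5, 22]
[6, 5, 22]
[6, 5, 22]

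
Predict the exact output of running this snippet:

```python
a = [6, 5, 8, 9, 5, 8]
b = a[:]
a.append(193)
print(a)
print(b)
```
[6, 5, 8, 9, 5, 8, 193]
[6, 5, 8, 9, 5, 8]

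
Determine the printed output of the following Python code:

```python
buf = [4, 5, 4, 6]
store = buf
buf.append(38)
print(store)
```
[4, 5, 4, 6, 38]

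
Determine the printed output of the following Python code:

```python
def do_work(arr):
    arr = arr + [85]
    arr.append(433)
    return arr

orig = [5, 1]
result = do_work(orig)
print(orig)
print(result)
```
[5, 1]
[5, 1, 85, 433]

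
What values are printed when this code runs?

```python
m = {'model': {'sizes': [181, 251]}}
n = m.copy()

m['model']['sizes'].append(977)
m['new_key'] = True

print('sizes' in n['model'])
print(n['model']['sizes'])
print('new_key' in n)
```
True
[181, 251, 977]
False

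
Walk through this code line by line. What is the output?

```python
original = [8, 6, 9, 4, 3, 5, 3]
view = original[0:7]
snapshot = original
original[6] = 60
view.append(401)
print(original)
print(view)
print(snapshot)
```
[8, 6, 9, 4, 3, 5, 60]
[8, 6, 9, 4, 3, 5, 3, 401]
[8, 6, 9, 4, 3, 5, 60]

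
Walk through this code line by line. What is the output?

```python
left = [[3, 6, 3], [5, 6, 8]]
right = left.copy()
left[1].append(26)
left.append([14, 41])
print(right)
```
[[3, 6, 3], [5, 6, 8, 26]]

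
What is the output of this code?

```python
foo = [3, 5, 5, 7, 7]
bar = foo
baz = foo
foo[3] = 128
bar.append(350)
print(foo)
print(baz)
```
[3, 5, 5, 128, 7, 350]
[3, 5, 5, 128, 7, 350]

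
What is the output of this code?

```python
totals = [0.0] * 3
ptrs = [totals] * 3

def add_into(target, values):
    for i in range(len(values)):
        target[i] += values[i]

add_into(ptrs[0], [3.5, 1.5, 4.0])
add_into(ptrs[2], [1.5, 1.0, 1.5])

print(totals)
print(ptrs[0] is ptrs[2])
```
[5.0, 2.5, 5.5]
True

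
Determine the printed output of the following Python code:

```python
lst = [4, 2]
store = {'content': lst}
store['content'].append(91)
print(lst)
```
[4, 2, 91]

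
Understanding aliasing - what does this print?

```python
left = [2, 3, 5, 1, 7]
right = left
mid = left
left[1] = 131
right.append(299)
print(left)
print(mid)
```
[2, 131, 5, 1, 7, 299]
[2, 131, 5, 1, 7, 299]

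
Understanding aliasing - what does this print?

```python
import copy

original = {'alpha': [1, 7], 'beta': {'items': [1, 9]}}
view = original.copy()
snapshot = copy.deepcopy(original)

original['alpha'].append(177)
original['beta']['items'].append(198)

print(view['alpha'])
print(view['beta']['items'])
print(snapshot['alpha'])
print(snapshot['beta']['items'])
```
[1, 7, 177]
[1, 9, 198]
[1, 7]
[1, 9]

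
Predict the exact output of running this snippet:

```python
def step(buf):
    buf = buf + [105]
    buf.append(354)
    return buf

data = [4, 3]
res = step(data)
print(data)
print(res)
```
[4, 3]
[4, 3, 105, 354]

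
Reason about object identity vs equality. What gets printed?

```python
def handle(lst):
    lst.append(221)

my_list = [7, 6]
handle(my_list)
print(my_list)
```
[7, 6, 221]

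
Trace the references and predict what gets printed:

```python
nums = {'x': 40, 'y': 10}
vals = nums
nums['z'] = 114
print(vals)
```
{'x': 40, 'y': 10, 'z': 114}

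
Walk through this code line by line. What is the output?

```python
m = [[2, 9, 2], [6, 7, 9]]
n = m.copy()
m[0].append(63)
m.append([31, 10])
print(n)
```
[[2, 9, 2, 63], [6, 7, 9]]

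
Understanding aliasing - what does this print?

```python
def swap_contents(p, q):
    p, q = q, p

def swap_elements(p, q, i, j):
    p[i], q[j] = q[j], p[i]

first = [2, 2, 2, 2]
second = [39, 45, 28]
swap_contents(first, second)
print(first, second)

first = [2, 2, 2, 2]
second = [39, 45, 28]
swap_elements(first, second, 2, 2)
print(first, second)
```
[2, 2, 2, 2] [39, 45, 28]
[2, 2, 28, 2] [39, 45, 2]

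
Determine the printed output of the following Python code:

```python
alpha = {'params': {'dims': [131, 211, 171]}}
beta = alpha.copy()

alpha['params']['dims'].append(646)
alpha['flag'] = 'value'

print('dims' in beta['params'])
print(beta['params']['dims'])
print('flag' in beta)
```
True
[131, 211, 171, 646]
False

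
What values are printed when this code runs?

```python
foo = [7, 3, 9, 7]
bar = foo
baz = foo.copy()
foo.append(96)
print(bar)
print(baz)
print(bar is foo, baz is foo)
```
[7, 3, 9, 7, 96]
[7, 3, 9, 7]
True False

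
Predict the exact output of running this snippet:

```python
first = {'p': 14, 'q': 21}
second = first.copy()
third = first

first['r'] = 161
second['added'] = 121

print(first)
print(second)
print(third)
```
{'p': 14, 'q': 21, 'r': 161}
{'p': 14, 'q': 21, 'added': 121}
{'p': 14, 'q': 21, 'r': 161}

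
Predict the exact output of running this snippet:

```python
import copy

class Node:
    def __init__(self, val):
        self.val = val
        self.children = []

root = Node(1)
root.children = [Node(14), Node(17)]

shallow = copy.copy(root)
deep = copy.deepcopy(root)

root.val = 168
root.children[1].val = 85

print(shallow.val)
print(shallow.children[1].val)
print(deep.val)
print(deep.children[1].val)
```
1
85
1
17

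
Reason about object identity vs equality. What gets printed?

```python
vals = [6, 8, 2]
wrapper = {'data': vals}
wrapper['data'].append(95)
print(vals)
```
[6, 8, 2, 95]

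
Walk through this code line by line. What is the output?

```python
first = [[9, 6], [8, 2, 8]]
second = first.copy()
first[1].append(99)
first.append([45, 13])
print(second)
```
[[9, 6], [8, 2, 8, 99]]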